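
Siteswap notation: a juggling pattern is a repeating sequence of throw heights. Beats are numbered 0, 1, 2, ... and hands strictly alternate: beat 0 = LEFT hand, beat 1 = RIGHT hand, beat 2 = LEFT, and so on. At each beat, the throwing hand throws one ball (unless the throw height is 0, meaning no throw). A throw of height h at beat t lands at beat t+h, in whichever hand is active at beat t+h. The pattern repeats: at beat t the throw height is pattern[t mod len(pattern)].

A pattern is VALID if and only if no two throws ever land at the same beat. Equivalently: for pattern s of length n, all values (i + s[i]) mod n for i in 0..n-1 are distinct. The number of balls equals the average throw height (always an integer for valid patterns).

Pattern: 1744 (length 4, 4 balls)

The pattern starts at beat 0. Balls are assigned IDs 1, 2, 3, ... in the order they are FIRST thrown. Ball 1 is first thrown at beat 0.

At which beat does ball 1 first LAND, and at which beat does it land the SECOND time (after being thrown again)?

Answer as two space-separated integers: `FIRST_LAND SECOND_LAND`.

Answer: 1 8

Derivation:
Beat 0 (L): throw ball1 h=1 -> lands@1:R; in-air after throw: [b1@1:R]
Beat 1 (R): throw ball1 h=7 -> lands@8:L; in-air after throw: [b1@8:L]
Beat 2 (L): throw ball2 h=4 -> lands@6:L; in-air after throw: [b2@6:L b1@8:L]
Beat 3 (R): throw ball3 h=4 -> lands@7:R; in-air after throw: [b2@6:L b3@7:R b1@8:L]
Beat 4 (L): throw ball4 h=1 -> lands@5:R; in-air after throw: [b4@5:R b2@6:L b3@7:R b1@8:L]
Beat 5 (R): throw ball4 h=7 -> lands@12:L; in-air after throw: [b2@6:L b3@7:R b1@8:L b4@12:L]
Beat 6 (L): throw ball2 h=4 -> lands@10:L; in-air after throw: [b3@7:R b1@8:L b2@10:L b4@12:L]
Beat 7 (R): throw ball3 h=4 -> lands@11:R; in-air after throw: [b1@8:L b2@10:L b3@11:R b4@12:L]
Beat 8 (L): throw ball1 h=1 -> lands@9:R; in-air after throw: [b1@9:R b2@10:L b3@11:R b4@12:L]
Ball 1: thrown@0 h=1 -> first land @1; rethrown@1 h=7 -> second land @8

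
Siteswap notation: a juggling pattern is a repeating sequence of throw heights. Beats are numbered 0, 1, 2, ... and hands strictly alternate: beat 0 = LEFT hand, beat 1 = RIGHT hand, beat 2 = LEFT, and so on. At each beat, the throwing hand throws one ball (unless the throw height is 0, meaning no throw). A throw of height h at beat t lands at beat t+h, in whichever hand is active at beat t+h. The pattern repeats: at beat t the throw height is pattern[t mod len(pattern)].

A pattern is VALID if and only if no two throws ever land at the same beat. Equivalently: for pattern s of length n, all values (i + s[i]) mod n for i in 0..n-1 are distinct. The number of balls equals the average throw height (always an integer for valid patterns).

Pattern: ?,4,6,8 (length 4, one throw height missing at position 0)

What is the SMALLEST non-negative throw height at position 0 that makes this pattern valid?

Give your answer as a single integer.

Answer: 2

Derivation:
i=0: s[i]=? (unknown)
i=1: (1 + 4) mod 4 = 1
i=2: (2 + 6) mod 4 = 0
i=3: (3 + 8) mod 4 = 3
Known residues: [0, 1, 3]; need a permutation of 0..3, so missing residue r = 2
Need (0 + s) mod 4 = 2; smallest s = (2 - 0) mod 4 = 2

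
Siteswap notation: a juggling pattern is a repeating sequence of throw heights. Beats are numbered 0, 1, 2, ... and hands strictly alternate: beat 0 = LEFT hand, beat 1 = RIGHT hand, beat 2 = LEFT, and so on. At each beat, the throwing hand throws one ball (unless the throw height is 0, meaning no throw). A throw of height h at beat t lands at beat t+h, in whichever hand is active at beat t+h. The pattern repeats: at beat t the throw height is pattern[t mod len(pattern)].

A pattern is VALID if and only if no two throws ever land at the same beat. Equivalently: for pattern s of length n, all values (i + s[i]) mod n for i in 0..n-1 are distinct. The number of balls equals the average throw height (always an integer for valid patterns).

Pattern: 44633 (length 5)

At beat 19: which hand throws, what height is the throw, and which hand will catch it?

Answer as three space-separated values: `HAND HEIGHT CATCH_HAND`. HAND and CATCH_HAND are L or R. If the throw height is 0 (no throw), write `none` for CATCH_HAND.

Answer: R 3 L

Derivation:
Beat 19: 19 mod 2 = 1, so hand = R
Throw height = pattern[19 mod 5] = pattern[4] = 3
Lands at beat 19+3=22, 22 mod 2 = 0, so catch hand = L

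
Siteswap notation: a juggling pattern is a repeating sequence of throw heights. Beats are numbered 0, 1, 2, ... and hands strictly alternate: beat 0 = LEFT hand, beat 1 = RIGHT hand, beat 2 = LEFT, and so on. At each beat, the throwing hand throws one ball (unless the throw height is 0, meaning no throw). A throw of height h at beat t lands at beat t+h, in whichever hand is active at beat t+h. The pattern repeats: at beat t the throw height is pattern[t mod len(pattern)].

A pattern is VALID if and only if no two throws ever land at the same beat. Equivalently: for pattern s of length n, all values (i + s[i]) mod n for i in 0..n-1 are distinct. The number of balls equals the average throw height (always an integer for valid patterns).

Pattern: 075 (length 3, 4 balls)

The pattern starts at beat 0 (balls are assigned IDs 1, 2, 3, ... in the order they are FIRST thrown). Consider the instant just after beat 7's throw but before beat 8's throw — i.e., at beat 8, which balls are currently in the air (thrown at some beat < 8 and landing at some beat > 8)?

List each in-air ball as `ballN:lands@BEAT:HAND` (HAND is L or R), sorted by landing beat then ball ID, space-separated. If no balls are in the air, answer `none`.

Answer: ball4:lands@10:L ball3:lands@11:R ball2:lands@14:L

Derivation:
Beat 1 (R): throw ball1 h=7 -> lands@8:L; in-air after throw: [b1@8:L]
Beat 2 (L): throw ball2 h=5 -> lands@7:R; in-air after throw: [b2@7:R b1@8:L]
Beat 4 (L): throw ball3 h=7 -> lands@11:R; in-air after throw: [b2@7:R b1@8:L b3@11:R]
Beat 5 (R): throw ball4 h=5 -> lands@10:L; in-air after throw: [b2@7:R b1@8:L b4@10:L b3@11:R]
Beat 7 (R): throw ball2 h=7 -> lands@14:L; in-air after throw: [b1@8:L b4@10:L b3@11:R b2@14:L]
Beat 8 (L): throw ball1 h=5 -> lands@13:R; in-air after throw: [b4@10:L b3@11:R b1@13:R b2@14:L]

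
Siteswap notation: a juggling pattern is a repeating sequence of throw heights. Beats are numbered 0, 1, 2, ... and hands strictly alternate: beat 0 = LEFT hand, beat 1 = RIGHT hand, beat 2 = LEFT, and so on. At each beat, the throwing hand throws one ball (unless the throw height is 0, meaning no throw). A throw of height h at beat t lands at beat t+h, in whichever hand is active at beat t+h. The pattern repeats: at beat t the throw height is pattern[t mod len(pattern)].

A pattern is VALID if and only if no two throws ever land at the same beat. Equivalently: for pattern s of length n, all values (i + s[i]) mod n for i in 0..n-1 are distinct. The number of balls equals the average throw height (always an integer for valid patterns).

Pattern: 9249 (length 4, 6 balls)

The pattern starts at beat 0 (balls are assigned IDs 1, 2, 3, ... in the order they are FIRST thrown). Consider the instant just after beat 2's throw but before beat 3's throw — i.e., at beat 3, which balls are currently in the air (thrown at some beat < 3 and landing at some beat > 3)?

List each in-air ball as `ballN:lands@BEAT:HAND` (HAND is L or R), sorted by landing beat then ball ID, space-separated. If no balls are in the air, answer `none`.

Answer: ball3:lands@6:L ball1:lands@9:R

Derivation:
Beat 0 (L): throw ball1 h=9 -> lands@9:R; in-air after throw: [b1@9:R]
Beat 1 (R): throw ball2 h=2 -> lands@3:R; in-air after throw: [b2@3:R b1@9:R]
Beat 2 (L): throw ball3 h=4 -> lands@6:L; in-air after throw: [b2@3:R b3@6:L b1@9:R]
Beat 3 (R): throw ball2 h=9 -> lands@12:L; in-air after throw: [b3@6:L b1@9:R b2@12:L]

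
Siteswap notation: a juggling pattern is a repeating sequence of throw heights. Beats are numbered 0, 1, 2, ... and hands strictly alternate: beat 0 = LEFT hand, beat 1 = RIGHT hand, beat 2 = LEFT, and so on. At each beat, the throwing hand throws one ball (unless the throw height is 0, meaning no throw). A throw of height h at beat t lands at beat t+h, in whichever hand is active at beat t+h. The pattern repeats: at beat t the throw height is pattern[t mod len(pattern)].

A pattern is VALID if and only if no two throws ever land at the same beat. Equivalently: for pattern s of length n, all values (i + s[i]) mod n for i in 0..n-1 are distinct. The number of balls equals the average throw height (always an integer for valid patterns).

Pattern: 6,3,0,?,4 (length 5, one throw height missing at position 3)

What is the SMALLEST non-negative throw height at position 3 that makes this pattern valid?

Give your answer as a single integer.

i=0: (0 + 6) mod 5 = 1
i=1: (1 + 3) mod 5 = 4
i=2: (2 + 0) mod 5 = 2
i=3: s[i]=? (unknown)
i=4: (4 + 4) mod 5 = 3
Known residues: [1, 2, 3, 4]; need a permutation of 0..4, so missing residue r = 0
Need (3 + s) mod 5 = 0; smallest s = (0 - 3) mod 5 = 2

Answer: 2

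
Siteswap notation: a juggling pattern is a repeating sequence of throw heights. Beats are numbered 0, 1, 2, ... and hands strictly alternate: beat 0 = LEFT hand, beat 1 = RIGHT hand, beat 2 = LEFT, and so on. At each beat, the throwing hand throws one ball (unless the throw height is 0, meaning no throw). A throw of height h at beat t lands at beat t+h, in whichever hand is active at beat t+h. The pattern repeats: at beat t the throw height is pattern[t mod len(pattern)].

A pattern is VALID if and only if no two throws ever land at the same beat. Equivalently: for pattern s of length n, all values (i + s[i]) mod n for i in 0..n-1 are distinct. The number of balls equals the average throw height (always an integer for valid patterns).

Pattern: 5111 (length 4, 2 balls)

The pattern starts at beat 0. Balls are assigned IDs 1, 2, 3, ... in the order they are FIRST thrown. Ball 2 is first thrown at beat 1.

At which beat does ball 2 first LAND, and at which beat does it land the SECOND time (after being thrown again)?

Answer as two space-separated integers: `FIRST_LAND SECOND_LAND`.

Beat 0 (L): throw ball1 h=5 -> lands@5:R; in-air after throw: [b1@5:R]
Beat 1 (R): throw ball2 h=1 -> lands@2:L; in-air after throw: [b2@2:L b1@5:R]
Beat 2 (L): throw ball2 h=1 -> lands@3:R; in-air after throw: [b2@3:R b1@5:R]
Beat 3 (R): throw ball2 h=1 -> lands@4:L; in-air after throw: [b2@4:L b1@5:R]
Ball 2: thrown@1 h=1 -> first land @2; rethrown@2 h=1 -> second land @3

Answer: 2 3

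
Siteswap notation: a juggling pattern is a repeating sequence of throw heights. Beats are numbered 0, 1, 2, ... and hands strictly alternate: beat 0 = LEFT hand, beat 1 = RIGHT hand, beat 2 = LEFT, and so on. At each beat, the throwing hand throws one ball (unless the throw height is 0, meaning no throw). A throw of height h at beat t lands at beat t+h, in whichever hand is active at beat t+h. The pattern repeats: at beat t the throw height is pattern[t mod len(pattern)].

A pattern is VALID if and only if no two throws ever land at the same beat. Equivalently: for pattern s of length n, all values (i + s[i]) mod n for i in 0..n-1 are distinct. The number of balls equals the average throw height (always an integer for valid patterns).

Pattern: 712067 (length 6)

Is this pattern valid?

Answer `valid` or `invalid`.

i=0: (i + s[i]) mod n = (0 + 7) mod 6 = 1
i=1: (i + s[i]) mod n = (1 + 1) mod 6 = 2
i=2: (i + s[i]) mod n = (2 + 2) mod 6 = 4
i=3: (i + s[i]) mod n = (3 + 0) mod 6 = 3
i=4: (i + s[i]) mod n = (4 + 6) mod 6 = 4
i=5: (i + s[i]) mod n = (5 + 7) mod 6 = 0
Residues: [1, 2, 4, 3, 4, 0], distinct: False

Answer: invalid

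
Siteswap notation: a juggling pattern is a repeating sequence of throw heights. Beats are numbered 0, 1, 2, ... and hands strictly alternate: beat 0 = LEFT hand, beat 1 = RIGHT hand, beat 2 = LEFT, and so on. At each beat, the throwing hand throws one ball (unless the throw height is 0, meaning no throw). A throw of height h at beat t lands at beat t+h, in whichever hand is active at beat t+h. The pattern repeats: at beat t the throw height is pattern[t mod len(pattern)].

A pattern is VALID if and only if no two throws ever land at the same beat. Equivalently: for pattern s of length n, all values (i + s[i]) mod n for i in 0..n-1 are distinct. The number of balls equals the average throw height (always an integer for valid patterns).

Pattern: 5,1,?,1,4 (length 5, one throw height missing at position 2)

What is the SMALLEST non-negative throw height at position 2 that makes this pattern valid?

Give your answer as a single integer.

i=0: (0 + 5) mod 5 = 0
i=1: (1 + 1) mod 5 = 2
i=2: s[i]=? (unknown)
i=3: (3 + 1) mod 5 = 4
i=4: (4 + 4) mod 5 = 3
Known residues: [0, 2, 3, 4]; need a permutation of 0..4, so missing residue r = 1
Need (2 + s) mod 5 = 1; smallest s = (1 - 2) mod 5 = 4

Answer: 4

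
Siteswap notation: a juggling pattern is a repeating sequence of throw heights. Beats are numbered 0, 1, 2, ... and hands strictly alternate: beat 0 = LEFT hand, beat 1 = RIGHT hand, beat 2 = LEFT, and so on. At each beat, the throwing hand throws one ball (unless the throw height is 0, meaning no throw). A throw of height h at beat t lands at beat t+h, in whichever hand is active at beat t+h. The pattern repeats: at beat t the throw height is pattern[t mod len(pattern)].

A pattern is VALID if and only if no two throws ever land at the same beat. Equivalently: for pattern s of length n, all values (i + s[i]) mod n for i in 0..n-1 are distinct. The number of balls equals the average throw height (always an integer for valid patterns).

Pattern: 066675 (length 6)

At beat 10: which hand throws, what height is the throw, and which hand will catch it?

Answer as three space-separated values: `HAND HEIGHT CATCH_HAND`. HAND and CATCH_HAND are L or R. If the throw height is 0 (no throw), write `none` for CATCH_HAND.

Beat 10: 10 mod 2 = 0, so hand = L
Throw height = pattern[10 mod 6] = pattern[4] = 7
Lands at beat 10+7=17, 17 mod 2 = 1, so catch hand = R

Answer: L 7 R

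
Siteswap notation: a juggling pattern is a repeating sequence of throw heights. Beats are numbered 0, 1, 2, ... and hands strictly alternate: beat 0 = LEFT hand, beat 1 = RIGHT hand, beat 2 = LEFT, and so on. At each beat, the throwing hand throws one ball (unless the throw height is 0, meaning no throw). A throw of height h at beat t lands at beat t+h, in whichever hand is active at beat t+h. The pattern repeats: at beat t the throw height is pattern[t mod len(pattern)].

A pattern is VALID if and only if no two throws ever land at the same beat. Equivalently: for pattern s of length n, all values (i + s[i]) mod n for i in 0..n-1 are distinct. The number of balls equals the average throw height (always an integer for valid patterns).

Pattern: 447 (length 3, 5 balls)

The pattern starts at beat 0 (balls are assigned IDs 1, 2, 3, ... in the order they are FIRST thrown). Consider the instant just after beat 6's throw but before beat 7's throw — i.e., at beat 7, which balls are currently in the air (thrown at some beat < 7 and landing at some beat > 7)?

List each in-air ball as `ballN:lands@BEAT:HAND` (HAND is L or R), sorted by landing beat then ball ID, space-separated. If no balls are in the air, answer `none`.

Beat 0 (L): throw ball1 h=4 -> lands@4:L; in-air after throw: [b1@4:L]
Beat 1 (R): throw ball2 h=4 -> lands@5:R; in-air after throw: [b1@4:L b2@5:R]
Beat 2 (L): throw ball3 h=7 -> lands@9:R; in-air after throw: [b1@4:L b2@5:R b3@9:R]
Beat 3 (R): throw ball4 h=4 -> lands@7:R; in-air after throw: [b1@4:L b2@5:R b4@7:R b3@9:R]
Beat 4 (L): throw ball1 h=4 -> lands@8:L; in-air after throw: [b2@5:R b4@7:R b1@8:L b3@9:R]
Beat 5 (R): throw ball2 h=7 -> lands@12:L; in-air after throw: [b4@7:R b1@8:L b3@9:R b2@12:L]
Beat 6 (L): throw ball5 h=4 -> lands@10:L; in-air after throw: [b4@7:R b1@8:L b3@9:R b5@10:L b2@12:L]
Beat 7 (R): throw ball4 h=4 -> lands@11:R; in-air after throw: [b1@8:L b3@9:R b5@10:L b4@11:R b2@12:L]

Answer: ball1:lands@8:L ball3:lands@9:R ball5:lands@10:L ball2:lands@12:L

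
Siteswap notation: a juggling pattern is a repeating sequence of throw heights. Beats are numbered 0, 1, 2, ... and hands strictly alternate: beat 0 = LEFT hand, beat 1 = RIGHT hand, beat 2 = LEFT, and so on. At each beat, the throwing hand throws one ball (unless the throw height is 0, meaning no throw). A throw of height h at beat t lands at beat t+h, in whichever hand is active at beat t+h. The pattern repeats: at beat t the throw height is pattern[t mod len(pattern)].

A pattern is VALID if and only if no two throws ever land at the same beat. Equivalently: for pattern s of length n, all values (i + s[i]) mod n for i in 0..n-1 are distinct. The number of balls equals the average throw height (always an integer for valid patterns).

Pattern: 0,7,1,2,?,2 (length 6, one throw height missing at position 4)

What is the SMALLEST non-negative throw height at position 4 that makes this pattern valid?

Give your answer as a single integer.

Answer: 0

Derivation:
i=0: (0 + 0) mod 6 = 0
i=1: (1 + 7) mod 6 = 2
i=2: (2 + 1) mod 6 = 3
i=3: (3 + 2) mod 6 = 5
i=4: s[i]=? (unknown)
i=5: (5 + 2) mod 6 = 1
Known residues: [0, 1, 2, 3, 5]; need a permutation of 0..5, so missing residue r = 4
Need (4 + s) mod 6 = 4; smallest s = (4 - 4) mod 6 = 0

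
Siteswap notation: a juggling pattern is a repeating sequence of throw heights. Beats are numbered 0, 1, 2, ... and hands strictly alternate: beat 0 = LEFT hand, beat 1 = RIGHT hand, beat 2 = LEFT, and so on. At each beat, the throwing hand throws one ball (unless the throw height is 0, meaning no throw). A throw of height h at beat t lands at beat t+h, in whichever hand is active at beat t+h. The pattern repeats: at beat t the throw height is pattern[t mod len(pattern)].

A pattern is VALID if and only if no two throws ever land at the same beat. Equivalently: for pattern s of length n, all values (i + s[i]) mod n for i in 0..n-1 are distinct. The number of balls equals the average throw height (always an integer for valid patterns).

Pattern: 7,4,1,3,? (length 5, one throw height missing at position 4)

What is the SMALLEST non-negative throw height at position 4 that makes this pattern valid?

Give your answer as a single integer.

Answer: 0

Derivation:
i=0: (0 + 7) mod 5 = 2
i=1: (1 + 4) mod 5 = 0
i=2: (2 + 1) mod 5 = 3
i=3: (3 + 3) mod 5 = 1
i=4: s[i]=? (unknown)
Known residues: [0, 1, 2, 3]; need a permutation of 0..4, so missing residue r = 4
Need (4 + s) mod 5 = 4; smallest s = (4 - 4) mod 5 = 0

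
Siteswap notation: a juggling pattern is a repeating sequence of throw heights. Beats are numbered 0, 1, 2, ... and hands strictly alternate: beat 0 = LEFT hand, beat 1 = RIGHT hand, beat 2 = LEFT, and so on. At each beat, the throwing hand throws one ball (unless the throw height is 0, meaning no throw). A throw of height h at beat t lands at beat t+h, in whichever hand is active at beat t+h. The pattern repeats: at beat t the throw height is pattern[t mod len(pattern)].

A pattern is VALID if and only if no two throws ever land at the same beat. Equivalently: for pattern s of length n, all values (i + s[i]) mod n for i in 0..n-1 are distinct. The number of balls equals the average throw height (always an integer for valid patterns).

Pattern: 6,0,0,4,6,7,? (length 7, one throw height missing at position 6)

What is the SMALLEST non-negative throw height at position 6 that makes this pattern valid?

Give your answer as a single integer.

i=0: (0 + 6) mod 7 = 6
i=1: (1 + 0) mod 7 = 1
i=2: (2 + 0) mod 7 = 2
i=3: (3 + 4) mod 7 = 0
i=4: (4 + 6) mod 7 = 3
i=5: (5 + 7) mod 7 = 5
i=6: s[i]=? (unknown)
Known residues: [0, 1, 2, 3, 5, 6]; need a permutation of 0..6, so missing residue r = 4
Need (6 + s) mod 7 = 4; smallest s = (4 - 6) mod 7 = 5

Answer: 5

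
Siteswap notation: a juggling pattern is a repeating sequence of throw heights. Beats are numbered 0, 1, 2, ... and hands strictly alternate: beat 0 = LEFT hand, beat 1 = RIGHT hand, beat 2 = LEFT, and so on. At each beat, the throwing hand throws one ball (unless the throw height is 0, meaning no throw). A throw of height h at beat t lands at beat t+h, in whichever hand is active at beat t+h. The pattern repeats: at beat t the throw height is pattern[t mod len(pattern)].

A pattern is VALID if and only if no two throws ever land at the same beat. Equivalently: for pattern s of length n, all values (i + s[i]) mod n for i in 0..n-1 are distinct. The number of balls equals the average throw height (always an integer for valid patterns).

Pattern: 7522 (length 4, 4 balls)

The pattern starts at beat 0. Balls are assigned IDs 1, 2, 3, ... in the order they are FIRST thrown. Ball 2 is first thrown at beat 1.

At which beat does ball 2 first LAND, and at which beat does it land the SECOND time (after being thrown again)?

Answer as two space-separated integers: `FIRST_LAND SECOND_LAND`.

Answer: 6 8

Derivation:
Beat 0 (L): throw ball1 h=7 -> lands@7:R; in-air after throw: [b1@7:R]
Beat 1 (R): throw ball2 h=5 -> lands@6:L; in-air after throw: [b2@6:L b1@7:R]
Beat 2 (L): throw ball3 h=2 -> lands@4:L; in-air after throw: [b3@4:L b2@6:L b1@7:R]
Beat 3 (R): throw ball4 h=2 -> lands@5:R; in-air after throw: [b3@4:L b4@5:R b2@6:L b1@7:R]
Beat 4 (L): throw ball3 h=7 -> lands@11:R; in-air after throw: [b4@5:R b2@6:L b1@7:R b3@11:R]
Beat 5 (R): throw ball4 h=5 -> lands@10:L; in-air after throw: [b2@6:L b1@7:R b4@10:L b3@11:R]
Beat 6 (L): throw ball2 h=2 -> lands@8:L; in-air after throw: [b1@7:R b2@8:L b4@10:L b3@11:R]
Beat 7 (R): throw ball1 h=2 -> lands@9:R; in-air after throw: [b2@8:L b1@9:R b4@10:L b3@11:R]
Beat 8 (L): throw ball2 h=7 -> lands@15:R; in-air after throw: [b1@9:R b4@10:L b3@11:R b2@15:R]
Ball 2: thrown@1 h=5 -> first land @6; rethrown@6 h=2 -> second land @8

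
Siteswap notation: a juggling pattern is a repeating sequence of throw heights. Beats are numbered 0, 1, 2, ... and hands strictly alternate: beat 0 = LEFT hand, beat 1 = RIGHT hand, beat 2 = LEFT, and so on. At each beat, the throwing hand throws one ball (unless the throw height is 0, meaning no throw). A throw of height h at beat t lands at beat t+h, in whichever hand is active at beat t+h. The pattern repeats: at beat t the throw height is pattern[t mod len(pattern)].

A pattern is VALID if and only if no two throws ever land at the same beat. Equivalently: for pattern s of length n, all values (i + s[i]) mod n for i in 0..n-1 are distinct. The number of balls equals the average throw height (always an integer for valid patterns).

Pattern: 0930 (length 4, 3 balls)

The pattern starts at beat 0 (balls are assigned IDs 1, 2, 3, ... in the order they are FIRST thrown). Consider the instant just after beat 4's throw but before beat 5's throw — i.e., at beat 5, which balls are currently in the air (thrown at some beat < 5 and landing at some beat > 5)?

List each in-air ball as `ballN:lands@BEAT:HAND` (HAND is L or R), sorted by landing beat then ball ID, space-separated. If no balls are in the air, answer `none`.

Answer: ball1:lands@10:L

Derivation:
Beat 1 (R): throw ball1 h=9 -> lands@10:L; in-air after throw: [b1@10:L]
Beat 2 (L): throw ball2 h=3 -> lands@5:R; in-air after throw: [b2@5:R b1@10:L]
Beat 5 (R): throw ball2 h=9 -> lands@14:L; in-air after throw: [b1@10:L b2@14:L]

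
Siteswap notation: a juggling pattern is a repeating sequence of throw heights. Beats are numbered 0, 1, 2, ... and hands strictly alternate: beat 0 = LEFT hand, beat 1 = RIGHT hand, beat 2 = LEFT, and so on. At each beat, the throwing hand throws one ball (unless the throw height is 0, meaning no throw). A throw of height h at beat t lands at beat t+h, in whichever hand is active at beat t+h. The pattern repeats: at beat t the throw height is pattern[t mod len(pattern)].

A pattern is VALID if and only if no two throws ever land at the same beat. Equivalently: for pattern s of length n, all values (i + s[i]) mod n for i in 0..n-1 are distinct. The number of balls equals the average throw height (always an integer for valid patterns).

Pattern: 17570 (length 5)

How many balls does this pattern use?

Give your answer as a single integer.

Answer: 4

Derivation:
Pattern = [1, 7, 5, 7, 0], length n = 5
  position 0: throw height = 1, running sum = 1
  position 1: throw height = 7, running sum = 8
  position 2: throw height = 5, running sum = 13
  position 3: throw height = 7, running sum = 20
  position 4: throw height = 0, running sum = 20
Total sum = 20; balls = sum / n = 20 / 5 = 4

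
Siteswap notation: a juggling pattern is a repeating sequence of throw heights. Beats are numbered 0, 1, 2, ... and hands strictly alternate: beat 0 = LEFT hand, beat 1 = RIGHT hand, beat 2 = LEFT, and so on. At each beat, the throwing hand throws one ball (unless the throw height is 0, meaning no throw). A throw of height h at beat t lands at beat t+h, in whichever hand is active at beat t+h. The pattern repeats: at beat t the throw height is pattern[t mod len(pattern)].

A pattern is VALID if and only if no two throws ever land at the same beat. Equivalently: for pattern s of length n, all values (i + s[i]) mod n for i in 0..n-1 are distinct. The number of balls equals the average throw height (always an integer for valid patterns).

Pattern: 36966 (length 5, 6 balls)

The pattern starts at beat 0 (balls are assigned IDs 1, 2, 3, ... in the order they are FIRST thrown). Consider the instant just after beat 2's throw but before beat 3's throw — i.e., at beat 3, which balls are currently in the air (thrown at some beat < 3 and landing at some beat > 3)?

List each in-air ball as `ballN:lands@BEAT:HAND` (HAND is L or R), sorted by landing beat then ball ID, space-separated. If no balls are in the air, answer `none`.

Answer: ball2:lands@7:R ball3:lands@11:R

Derivation:
Beat 0 (L): throw ball1 h=3 -> lands@3:R; in-air after throw: [b1@3:R]
Beat 1 (R): throw ball2 h=6 -> lands@7:R; in-air after throw: [b1@3:R b2@7:R]
Beat 2 (L): throw ball3 h=9 -> lands@11:R; in-air after throw: [b1@3:R b2@7:R b3@11:R]
Beat 3 (R): throw ball1 h=6 -> lands@9:R; in-air after throw: [b2@7:R b1@9:R b3@11:R]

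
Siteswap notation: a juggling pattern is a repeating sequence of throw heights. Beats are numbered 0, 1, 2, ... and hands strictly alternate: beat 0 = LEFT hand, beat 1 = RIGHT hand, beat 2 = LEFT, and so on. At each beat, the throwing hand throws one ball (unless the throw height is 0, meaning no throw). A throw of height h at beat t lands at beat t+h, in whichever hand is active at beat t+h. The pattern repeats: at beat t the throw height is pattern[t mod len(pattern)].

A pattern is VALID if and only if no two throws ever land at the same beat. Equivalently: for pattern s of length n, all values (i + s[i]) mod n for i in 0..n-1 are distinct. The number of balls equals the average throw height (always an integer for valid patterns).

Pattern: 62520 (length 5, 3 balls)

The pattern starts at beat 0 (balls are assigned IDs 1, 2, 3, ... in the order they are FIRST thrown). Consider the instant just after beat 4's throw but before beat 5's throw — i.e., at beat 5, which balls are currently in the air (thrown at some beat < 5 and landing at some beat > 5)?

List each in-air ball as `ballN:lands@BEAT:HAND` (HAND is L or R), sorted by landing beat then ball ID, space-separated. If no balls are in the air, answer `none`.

Answer: ball1:lands@6:L ball3:lands@7:R

Derivation:
Beat 0 (L): throw ball1 h=6 -> lands@6:L; in-air after throw: [b1@6:L]
Beat 1 (R): throw ball2 h=2 -> lands@3:R; in-air after throw: [b2@3:R b1@6:L]
Beat 2 (L): throw ball3 h=5 -> lands@7:R; in-air after throw: [b2@3:R b1@6:L b3@7:R]
Beat 3 (R): throw ball2 h=2 -> lands@5:R; in-air after throw: [b2@5:R b1@6:L b3@7:R]
Beat 5 (R): throw ball2 h=6 -> lands@11:R; in-air after throw: [b1@6:L b3@7:R b2@11:R]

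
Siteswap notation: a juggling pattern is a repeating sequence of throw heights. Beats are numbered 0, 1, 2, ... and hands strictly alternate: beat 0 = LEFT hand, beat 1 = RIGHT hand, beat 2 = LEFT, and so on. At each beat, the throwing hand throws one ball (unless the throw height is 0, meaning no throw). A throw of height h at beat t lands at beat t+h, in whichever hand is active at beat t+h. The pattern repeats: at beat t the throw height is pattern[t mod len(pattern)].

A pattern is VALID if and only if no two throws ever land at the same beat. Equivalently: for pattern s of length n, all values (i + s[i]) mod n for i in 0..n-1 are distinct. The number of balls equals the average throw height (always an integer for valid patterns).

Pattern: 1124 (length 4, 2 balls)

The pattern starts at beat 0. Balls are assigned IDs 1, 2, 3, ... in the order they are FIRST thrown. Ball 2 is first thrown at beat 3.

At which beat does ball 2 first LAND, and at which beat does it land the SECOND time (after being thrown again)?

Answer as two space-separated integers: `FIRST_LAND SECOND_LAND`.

Answer: 7 11

Derivation:
Beat 0 (L): throw ball1 h=1 -> lands@1:R; in-air after throw: [b1@1:R]
Beat 1 (R): throw ball1 h=1 -> lands@2:L; in-air after throw: [b1@2:L]
Beat 2 (L): throw ball1 h=2 -> lands@4:L; in-air after throw: [b1@4:L]
Beat 3 (R): throw ball2 h=4 -> lands@7:R; in-air after throw: [b1@4:L b2@7:R]
Beat 4 (L): throw ball1 h=1 -> lands@5:R; in-air after throw: [b1@5:R b2@7:R]
Beat 5 (R): throw ball1 h=1 -> lands@6:L; in-air after throw: [b1@6:L b2@7:R]
Beat 6 (L): throw ball1 h=2 -> lands@8:L; in-air after throw: [b2@7:R b1@8:L]
Beat 7 (R): throw ball2 h=4 -> lands@11:R; in-air after throw: [b1@8:L b2@11:R]
Beat 8 (L): throw ball1 h=1 -> lands@9:R; in-air after throw: [b1@9:R b2@11:R]
Beat 9 (R): throw ball1 h=1 -> lands@10:L; in-air after throw: [b1@10:L b2@11:R]
Beat 10 (L): throw ball1 h=2 -> lands@12:L; in-air after throw: [b2@11:R b1@12:L]
Beat 11 (R): throw ball2 h=4 -> lands@15:R; in-air after throw: [b1@12:L b2@15:R]
Ball 2: thrown@3 h=4 -> first land @7; rethrown@7 h=4 -> second land @11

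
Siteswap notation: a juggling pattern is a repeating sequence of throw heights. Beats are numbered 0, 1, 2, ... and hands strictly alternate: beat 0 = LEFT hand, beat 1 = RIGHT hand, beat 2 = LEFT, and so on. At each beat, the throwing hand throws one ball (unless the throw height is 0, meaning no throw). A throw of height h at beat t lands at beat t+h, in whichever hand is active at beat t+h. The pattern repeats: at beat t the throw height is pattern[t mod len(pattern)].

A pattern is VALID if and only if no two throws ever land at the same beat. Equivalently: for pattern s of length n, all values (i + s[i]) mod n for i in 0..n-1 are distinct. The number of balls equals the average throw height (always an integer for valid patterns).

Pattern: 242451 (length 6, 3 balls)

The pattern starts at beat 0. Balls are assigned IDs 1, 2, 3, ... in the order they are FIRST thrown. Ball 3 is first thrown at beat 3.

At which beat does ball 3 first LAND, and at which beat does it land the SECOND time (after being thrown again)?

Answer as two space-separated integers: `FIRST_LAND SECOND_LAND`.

Answer: 7 11

Derivation:
Beat 0 (L): throw ball1 h=2 -> lands@2:L; in-air after throw: [b1@2:L]
Beat 1 (R): throw ball2 h=4 -> lands@5:R; in-air after throw: [b1@2:L b2@5:R]
Beat 2 (L): throw ball1 h=2 -> lands@4:L; in-air after throw: [b1@4:L b2@5:R]
Beat 3 (R): throw ball3 h=4 -> lands@7:R; in-air after throw: [b1@4:L b2@5:R b3@7:R]
Beat 4 (L): throw ball1 h=5 -> lands@9:R; in-air after throw: [b2@5:R b3@7:R b1@9:R]
Beat 5 (R): throw ball2 h=1 -> lands@6:L; in-air after throw: [b2@6:L b3@7:R b1@9:R]
Beat 6 (L): throw ball2 h=2 -> lands@8:L; in-air after throw: [b3@7:R b2@8:L b1@9:R]
Beat 7 (R): throw ball3 h=4 -> lands@11:R; in-air after throw: [b2@8:L b1@9:R b3@11:R]
Beat 8 (L): throw ball2 h=2 -> lands@10:L; in-air after throw: [b1@9:R b2@10:L b3@11:R]
Beat 9 (R): throw ball1 h=4 -> lands@13:R; in-air after throw: [b2@10:L b3@11:R b1@13:R]
Beat 10 (L): throw ball2 h=5 -> lands@15:R; in-air after throw: [b3@11:R b1@13:R b2@15:R]
Beat 11 (R): throw ball3 h=1 -> lands@12:L; in-air after throw: [b3@12:L b1@13:R b2@15:R]
Ball 3: thrown@3 h=4 -> first land @7; rethrown@7 h=4 -> second land @11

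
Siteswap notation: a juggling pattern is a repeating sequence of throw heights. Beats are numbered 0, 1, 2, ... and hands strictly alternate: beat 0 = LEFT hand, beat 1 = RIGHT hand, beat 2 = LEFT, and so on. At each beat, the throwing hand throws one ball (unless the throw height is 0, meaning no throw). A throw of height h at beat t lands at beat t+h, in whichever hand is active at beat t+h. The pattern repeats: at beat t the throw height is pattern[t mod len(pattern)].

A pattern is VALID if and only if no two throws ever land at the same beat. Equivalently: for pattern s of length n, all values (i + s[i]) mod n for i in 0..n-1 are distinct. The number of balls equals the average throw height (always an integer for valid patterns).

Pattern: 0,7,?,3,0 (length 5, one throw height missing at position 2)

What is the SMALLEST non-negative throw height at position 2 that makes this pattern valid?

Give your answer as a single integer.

i=0: (0 + 0) mod 5 = 0
i=1: (1 + 7) mod 5 = 3
i=2: s[i]=? (unknown)
i=3: (3 + 3) mod 5 = 1
i=4: (4 + 0) mod 5 = 4
Known residues: [0, 1, 3, 4]; need a permutation of 0..4, so missing residue r = 2
Need (2 + s) mod 5 = 2; smallest s = (2 - 2) mod 5 = 0

Answer: 0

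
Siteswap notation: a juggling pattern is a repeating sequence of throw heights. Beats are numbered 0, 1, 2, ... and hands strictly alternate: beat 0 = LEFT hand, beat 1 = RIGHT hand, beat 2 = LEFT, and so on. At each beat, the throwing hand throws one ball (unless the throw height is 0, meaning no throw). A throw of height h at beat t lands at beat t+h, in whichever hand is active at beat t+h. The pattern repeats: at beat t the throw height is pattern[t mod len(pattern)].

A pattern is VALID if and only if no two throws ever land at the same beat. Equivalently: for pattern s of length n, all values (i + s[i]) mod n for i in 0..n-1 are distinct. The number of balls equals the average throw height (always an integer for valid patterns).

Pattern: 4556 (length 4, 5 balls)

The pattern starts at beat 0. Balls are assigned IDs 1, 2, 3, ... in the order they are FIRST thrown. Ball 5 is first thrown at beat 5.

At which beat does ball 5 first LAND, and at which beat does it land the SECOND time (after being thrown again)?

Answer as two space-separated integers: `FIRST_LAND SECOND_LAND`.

Answer: 10 15

Derivation:
Beat 0 (L): throw ball1 h=4 -> lands@4:L; in-air after throw: [b1@4:L]
Beat 1 (R): throw ball2 h=5 -> lands@6:L; in-air after throw: [b1@4:L b2@6:L]
Beat 2 (L): throw ball3 h=5 -> lands@7:R; in-air after throw: [b1@4:L b2@6:L b3@7:R]
Beat 3 (R): throw ball4 h=6 -> lands@9:R; in-air after throw: [b1@4:L b2@6:L b3@7:R b4@9:R]
Beat 4 (L): throw ball1 h=4 -> lands@8:L; in-air after throw: [b2@6:L b3@7:R b1@8:L b4@9:R]
Beat 5 (R): throw ball5 h=5 -> lands@10:L; in-air after throw: [b2@6:L b3@7:R b1@8:L b4@9:R b5@10:L]
Beat 6 (L): throw ball2 h=5 -> lands@11:R; in-air after throw: [b3@7:R b1@8:L b4@9:R b5@10:L b2@11:R]
Beat 7 (R): throw ball3 h=6 -> lands@13:R; in-air after throw: [b1@8:L b4@9:R b5@10:L b2@11:R b3@13:R]
Beat 8 (L): throw ball1 h=4 -> lands@12:L; in-air after throw: [b4@9:R b5@10:L b2@11:R b1@12:L b3@13:R]
Beat 9 (R): throw ball4 h=5 -> lands@14:L; in-air after throw: [b5@10:L b2@11:R b1@12:L b3@13:R b4@14:L]
Beat 10 (L): throw ball5 h=5 -> lands@15:R; in-air after throw: [b2@11:R b1@12:L b3@13:R b4@14:L b5@15:R]
Beat 11 (R): throw ball2 h=6 -> lands@17:R; in-air after throw: [b1@12:L b3@13:R b4@14:L b5@15:R b2@17:R]
Beat 12 (L): throw ball1 h=4 -> lands@16:L; in-air after throw: [b3@13:R b4@14:L b5@15:R b1@16:L b2@17:R]
Beat 13 (R): throw ball3 h=5 -> lands@18:L; in-air after throw: [b4@14:L b5@15:R b1@16:L b2@17:R b3@18:L]
Beat 14 (L): throw ball4 h=5 -> lands@19:R; in-air after throw: [b5@15:R b1@16:L b2@17:R b3@18:L b4@19:R]
Beat 15 (R): throw ball5 h=6 -> lands@21:R; in-air after throw: [b1@16:L b2@17:R b3@18:L b4@19:R b5@21:R]
Ball 5: thrown@5 h=5 -> first land @10; rethrown@10 h=5 -> second land @15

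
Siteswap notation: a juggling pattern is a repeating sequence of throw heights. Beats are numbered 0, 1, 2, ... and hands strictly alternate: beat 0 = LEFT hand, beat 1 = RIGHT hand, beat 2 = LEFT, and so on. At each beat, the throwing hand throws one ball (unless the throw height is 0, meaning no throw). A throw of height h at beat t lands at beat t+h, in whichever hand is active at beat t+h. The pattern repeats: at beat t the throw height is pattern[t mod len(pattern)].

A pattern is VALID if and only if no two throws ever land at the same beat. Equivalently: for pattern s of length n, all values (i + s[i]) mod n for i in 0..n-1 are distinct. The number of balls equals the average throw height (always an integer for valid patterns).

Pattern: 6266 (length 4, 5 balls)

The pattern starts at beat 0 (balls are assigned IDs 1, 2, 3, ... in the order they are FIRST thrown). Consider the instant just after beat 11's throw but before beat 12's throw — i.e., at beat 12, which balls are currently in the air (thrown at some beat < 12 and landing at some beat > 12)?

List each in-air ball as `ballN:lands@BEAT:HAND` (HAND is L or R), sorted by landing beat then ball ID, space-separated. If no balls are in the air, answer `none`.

Answer: ball5:lands@13:R ball3:lands@14:L ball4:lands@16:L ball2:lands@17:R

Derivation:
Beat 0 (L): throw ball1 h=6 -> lands@6:L; in-air after throw: [b1@6:L]
Beat 1 (R): throw ball2 h=2 -> lands@3:R; in-air after throw: [b2@3:R b1@6:L]
Beat 2 (L): throw ball3 h=6 -> lands@8:L; in-air after throw: [b2@3:R b1@6:L b3@8:L]
Beat 3 (R): throw ball2 h=6 -> lands@9:R; in-air after throw: [b1@6:L b3@8:L b2@9:R]
Beat 4 (L): throw ball4 h=6 -> lands@10:L; in-air after throw: [b1@6:L b3@8:L b2@9:R b4@10:L]
Beat 5 (R): throw ball5 h=2 -> lands@7:R; in-air after throw: [b1@6:L b5@7:R b3@8:L b2@9:R b4@10:L]
Beat 6 (L): throw ball1 h=6 -> lands@12:L; in-air after throw: [b5@7:R b3@8:L b2@9:R b4@10:L b1@12:L]
Beat 7 (R): throw ball5 h=6 -> lands@13:R; in-air after throw: [b3@8:L b2@9:R b4@10:L b1@12:L b5@13:R]
Beat 8 (L): throw ball3 h=6 -> lands@14:L; in-air after throw: [b2@9:R b4@10:L b1@12:L b5@13:R b3@14:L]
Beat 9 (R): throw ball2 h=2 -> lands@11:R; in-air after throw: [b4@10:L b2@11:R b1@12:L b5@13:R b3@14:L]
Beat 10 (L): throw ball4 h=6 -> lands@16:L; in-air after throw: [b2@11:R b1@12:L b5@13:R b3@14:L b4@16:L]
Beat 11 (R): throw ball2 h=6 -> lands@17:R; in-air after throw: [b1@12:L b5@13:R b3@14:L b4@16:L b2@17:R]
Beat 12 (L): throw ball1 h=6 -> lands@18:L; in-air after throw: [b5@13:R b3@14:L b4@16:L b2@17:R b1@18:L]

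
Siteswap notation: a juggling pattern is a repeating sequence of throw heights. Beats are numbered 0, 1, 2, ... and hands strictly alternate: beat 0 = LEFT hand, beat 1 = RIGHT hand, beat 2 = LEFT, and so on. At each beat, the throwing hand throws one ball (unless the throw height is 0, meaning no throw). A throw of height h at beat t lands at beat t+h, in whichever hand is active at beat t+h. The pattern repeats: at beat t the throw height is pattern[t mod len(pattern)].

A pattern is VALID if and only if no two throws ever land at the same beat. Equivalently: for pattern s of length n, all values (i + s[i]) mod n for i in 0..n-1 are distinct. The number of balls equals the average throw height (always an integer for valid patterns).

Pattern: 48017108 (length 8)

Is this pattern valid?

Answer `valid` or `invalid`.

Answer: invalid

Derivation:
i=0: (i + s[i]) mod n = (0 + 4) mod 8 = 4
i=1: (i + s[i]) mod n = (1 + 8) mod 8 = 1
i=2: (i + s[i]) mod n = (2 + 0) mod 8 = 2
i=3: (i + s[i]) mod n = (3 + 1) mod 8 = 4
i=4: (i + s[i]) mod n = (4 + 7) mod 8 = 3
i=5: (i + s[i]) mod n = (5 + 1) mod 8 = 6
i=6: (i + s[i]) mod n = (6 + 0) mod 8 = 6
i=7: (i + s[i]) mod n = (7 + 8) mod 8 = 7
Residues: [4, 1, 2, 4, 3, 6, 6, 7], distinct: False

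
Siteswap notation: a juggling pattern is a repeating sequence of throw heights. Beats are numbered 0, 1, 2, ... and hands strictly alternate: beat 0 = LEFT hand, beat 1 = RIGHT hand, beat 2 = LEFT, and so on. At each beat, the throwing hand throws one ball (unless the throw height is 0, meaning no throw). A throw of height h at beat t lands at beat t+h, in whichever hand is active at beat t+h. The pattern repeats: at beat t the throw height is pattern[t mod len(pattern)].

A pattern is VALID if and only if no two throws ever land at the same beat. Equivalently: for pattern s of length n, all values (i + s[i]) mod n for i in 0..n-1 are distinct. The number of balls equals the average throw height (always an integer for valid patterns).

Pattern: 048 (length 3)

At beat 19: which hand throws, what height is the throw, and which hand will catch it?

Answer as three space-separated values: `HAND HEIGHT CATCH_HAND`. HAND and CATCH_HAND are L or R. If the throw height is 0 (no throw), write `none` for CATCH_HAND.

Answer: R 4 R

Derivation:
Beat 19: 19 mod 2 = 1, so hand = R
Throw height = pattern[19 mod 3] = pattern[1] = 4
Lands at beat 19+4=23, 23 mod 2 = 1, so catch hand = R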